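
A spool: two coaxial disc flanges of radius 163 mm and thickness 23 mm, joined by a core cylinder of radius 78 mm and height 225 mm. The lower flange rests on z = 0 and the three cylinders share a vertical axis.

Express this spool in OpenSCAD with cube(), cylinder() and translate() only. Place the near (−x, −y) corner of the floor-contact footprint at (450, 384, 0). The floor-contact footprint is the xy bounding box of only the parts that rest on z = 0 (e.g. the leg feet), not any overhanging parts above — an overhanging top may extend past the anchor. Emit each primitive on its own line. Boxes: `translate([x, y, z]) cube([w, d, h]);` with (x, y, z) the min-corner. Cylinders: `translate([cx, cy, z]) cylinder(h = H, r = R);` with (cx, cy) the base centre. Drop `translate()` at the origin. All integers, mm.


translate([613, 547, 0]) cylinder(h = 23, r = 163);
translate([613, 547, 23]) cylinder(h = 225, r = 78);
translate([613, 547, 248]) cylinder(h = 23, r = 163);


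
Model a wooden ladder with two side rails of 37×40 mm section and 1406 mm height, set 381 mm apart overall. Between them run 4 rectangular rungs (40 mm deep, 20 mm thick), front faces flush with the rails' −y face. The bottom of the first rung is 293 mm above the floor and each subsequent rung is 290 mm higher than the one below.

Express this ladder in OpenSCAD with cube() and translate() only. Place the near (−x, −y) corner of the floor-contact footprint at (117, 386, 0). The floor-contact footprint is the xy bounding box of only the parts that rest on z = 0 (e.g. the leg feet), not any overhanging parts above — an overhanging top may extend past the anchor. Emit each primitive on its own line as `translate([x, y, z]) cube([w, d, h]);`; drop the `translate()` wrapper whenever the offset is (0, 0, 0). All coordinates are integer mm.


translate([117, 386, 0]) cube([37, 40, 1406]);
translate([461, 386, 0]) cube([37, 40, 1406]);
translate([154, 386, 293]) cube([307, 40, 20]);
translate([154, 386, 583]) cube([307, 40, 20]);
translate([154, 386, 873]) cube([307, 40, 20]);
translate([154, 386, 1163]) cube([307, 40, 20]);


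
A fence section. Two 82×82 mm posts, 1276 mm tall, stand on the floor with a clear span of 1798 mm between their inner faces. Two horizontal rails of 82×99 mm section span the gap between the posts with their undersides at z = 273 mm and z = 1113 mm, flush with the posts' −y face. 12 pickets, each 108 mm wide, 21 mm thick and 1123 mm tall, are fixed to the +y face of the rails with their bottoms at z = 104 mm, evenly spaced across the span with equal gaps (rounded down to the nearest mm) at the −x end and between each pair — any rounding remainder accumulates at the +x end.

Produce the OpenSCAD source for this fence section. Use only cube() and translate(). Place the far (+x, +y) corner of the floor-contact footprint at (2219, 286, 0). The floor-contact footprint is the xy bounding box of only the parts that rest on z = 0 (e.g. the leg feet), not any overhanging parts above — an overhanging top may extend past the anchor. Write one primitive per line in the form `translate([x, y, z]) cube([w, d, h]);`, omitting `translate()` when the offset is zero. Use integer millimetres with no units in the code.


translate([257, 204, 0]) cube([82, 82, 1276]);
translate([2137, 204, 0]) cube([82, 82, 1276]);
translate([339, 204, 273]) cube([1798, 82, 99]);
translate([339, 204, 1113]) cube([1798, 82, 99]);
translate([377, 286, 104]) cube([108, 21, 1123]);
translate([523, 286, 104]) cube([108, 21, 1123]);
translate([669, 286, 104]) cube([108, 21, 1123]);
translate([815, 286, 104]) cube([108, 21, 1123]);
translate([961, 286, 104]) cube([108, 21, 1123]);
translate([1107, 286, 104]) cube([108, 21, 1123]);
translate([1253, 286, 104]) cube([108, 21, 1123]);
translate([1399, 286, 104]) cube([108, 21, 1123]);
translate([1545, 286, 104]) cube([108, 21, 1123]);
translate([1691, 286, 104]) cube([108, 21, 1123]);
translate([1837, 286, 104]) cube([108, 21, 1123]);
translate([1983, 286, 104]) cube([108, 21, 1123]);


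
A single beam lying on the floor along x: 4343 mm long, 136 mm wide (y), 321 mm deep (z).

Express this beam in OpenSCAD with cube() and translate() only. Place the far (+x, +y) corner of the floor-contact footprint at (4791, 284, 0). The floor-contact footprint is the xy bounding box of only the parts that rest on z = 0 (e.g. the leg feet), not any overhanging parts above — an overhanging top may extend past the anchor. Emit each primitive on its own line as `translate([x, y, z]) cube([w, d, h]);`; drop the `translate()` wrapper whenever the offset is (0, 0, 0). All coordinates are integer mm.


translate([448, 148, 0]) cube([4343, 136, 321]);


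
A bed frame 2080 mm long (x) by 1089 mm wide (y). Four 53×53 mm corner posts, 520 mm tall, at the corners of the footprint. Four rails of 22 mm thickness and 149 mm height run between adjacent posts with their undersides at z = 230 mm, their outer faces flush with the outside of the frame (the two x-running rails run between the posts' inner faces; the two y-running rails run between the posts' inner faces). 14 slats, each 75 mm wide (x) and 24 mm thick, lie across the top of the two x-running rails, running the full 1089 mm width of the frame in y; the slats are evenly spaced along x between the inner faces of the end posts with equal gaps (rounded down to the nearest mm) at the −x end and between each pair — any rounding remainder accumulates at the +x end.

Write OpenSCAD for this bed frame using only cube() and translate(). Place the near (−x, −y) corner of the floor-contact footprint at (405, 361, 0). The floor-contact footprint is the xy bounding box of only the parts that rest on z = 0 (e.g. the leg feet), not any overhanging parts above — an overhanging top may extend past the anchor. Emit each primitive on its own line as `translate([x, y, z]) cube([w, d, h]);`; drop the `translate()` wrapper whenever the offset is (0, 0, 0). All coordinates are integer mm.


translate([405, 361, 0]) cube([53, 53, 520]);
translate([405, 1397, 0]) cube([53, 53, 520]);
translate([2432, 361, 0]) cube([53, 53, 520]);
translate([2432, 1397, 0]) cube([53, 53, 520]);
translate([458, 361, 230]) cube([1974, 22, 149]);
translate([458, 1428, 230]) cube([1974, 22, 149]);
translate([405, 414, 230]) cube([22, 983, 149]);
translate([2463, 414, 230]) cube([22, 983, 149]);
translate([519, 361, 379]) cube([75, 1089, 24]);
translate([655, 361, 379]) cube([75, 1089, 24]);
translate([791, 361, 379]) cube([75, 1089, 24]);
translate([927, 361, 379]) cube([75, 1089, 24]);
translate([1063, 361, 379]) cube([75, 1089, 24]);
translate([1199, 361, 379]) cube([75, 1089, 24]);
translate([1335, 361, 379]) cube([75, 1089, 24]);
translate([1471, 361, 379]) cube([75, 1089, 24]);
translate([1607, 361, 379]) cube([75, 1089, 24]);
translate([1743, 361, 379]) cube([75, 1089, 24]);
translate([1879, 361, 379]) cube([75, 1089, 24]);
translate([2015, 361, 379]) cube([75, 1089, 24]);
translate([2151, 361, 379]) cube([75, 1089, 24]);
translate([2287, 361, 379]) cube([75, 1089, 24]);


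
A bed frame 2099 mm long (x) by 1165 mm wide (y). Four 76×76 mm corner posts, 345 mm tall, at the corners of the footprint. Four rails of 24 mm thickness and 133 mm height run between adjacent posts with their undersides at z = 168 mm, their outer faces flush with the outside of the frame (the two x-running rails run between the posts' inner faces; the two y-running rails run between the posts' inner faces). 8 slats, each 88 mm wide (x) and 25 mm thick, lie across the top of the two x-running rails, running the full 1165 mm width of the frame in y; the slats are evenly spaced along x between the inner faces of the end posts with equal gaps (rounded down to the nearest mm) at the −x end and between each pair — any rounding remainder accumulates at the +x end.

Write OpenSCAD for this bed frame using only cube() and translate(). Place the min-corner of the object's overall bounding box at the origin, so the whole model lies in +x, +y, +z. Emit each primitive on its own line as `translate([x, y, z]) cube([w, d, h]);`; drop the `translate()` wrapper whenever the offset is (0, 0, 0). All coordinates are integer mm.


// slat z = rail_z + rail_h = 168 + 133 = 301
// slat gap = ⌊(1947 − 8·88) / 9⌋ = 138
cube([76, 76, 345]);
translate([0, 1089, 0]) cube([76, 76, 345]);
translate([2023, 0, 0]) cube([76, 76, 345]);
translate([2023, 1089, 0]) cube([76, 76, 345]);
translate([76, 0, 168]) cube([1947, 24, 133]);
translate([76, 1141, 168]) cube([1947, 24, 133]);
translate([0, 76, 168]) cube([24, 1013, 133]);
translate([2075, 76, 168]) cube([24, 1013, 133]);
translate([214, 0, 301]) cube([88, 1165, 25]);
translate([440, 0, 301]) cube([88, 1165, 25]);
translate([666, 0, 301]) cube([88, 1165, 25]);
translate([892, 0, 301]) cube([88, 1165, 25]);
translate([1118, 0, 301]) cube([88, 1165, 25]);
translate([1344, 0, 301]) cube([88, 1165, 25]);
translate([1570, 0, 301]) cube([88, 1165, 25]);
translate([1796, 0, 301]) cube([88, 1165, 25]);


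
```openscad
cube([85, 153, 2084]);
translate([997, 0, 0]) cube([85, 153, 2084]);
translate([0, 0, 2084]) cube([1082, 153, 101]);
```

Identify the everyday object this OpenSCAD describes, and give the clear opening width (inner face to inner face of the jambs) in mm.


A door frame. The clear opening width is 912 mm.

Two 2084 mm tall posts with a header on top — a door frame. The left jamb is 85 mm wide at x = 0; the right jamb starts at x = 997. The clear opening is 997 − 85 = 912 mm.


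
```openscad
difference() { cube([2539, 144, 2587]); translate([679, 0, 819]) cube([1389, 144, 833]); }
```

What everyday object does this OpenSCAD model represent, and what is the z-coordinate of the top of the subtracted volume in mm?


A wall with a window opening. The window head height is 1652 mm.

A wall with a rectangular opening subtracted — a window. Sill at z = 819, opening 833 mm tall, so the head is at 819 + 833 = 1652 mm.


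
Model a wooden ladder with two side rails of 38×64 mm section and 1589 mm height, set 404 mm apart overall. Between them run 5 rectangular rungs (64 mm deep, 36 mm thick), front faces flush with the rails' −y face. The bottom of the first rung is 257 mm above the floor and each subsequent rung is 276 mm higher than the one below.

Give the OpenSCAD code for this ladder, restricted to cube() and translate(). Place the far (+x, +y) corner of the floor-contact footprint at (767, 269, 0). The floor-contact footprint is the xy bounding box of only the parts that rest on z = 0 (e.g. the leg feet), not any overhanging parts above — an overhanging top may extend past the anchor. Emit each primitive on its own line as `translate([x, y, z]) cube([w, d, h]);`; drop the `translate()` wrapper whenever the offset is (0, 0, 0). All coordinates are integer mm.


translate([363, 205, 0]) cube([38, 64, 1589]);
translate([729, 205, 0]) cube([38, 64, 1589]);
translate([401, 205, 257]) cube([328, 64, 36]);
translate([401, 205, 533]) cube([328, 64, 36]);
translate([401, 205, 809]) cube([328, 64, 36]);
translate([401, 205, 1085]) cube([328, 64, 36]);
translate([401, 205, 1361]) cube([328, 64, 36]);


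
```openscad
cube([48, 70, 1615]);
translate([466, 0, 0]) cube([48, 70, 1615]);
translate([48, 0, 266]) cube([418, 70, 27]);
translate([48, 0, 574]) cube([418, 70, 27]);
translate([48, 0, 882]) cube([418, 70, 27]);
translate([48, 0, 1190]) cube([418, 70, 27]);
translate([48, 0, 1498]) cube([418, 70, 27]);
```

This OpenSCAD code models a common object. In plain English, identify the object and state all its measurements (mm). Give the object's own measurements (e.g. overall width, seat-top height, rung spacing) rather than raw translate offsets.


A straight ladder. Two 48×70 mm vertical rails, 1615 mm tall, stand 514 mm apart (outside-to-outside) with their front faces coplanar on the −y side. 5 rungs, each 70 mm deep and 27 mm tall, span between the inner faces of the rails, front faces flush with the rails. The lowest rung's underside is at z = 266 mm and rungs are spaced 308 mm apart (underside to underside).


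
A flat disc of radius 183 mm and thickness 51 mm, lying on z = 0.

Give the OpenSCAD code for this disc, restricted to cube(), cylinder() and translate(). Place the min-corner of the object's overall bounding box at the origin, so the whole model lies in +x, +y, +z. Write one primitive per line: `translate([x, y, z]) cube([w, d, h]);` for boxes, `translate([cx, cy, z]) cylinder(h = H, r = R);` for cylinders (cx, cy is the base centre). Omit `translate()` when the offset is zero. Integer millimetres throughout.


translate([183, 183, 0]) cylinder(h = 51, r = 183);


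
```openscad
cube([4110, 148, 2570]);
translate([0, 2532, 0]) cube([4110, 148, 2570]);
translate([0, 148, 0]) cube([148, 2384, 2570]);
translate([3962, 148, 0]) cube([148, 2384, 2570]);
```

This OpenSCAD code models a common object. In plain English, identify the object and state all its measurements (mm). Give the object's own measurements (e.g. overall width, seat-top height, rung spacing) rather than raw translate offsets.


The wall frame of a small rectangular building: four walls, each 2570 mm tall and 148 mm thick, enclosing a footprint 4110 mm (x) by 2680 mm (y) outside-to-outside, with no floor or roof. The front and back walls (the −y and +y sides) span the full width; the two side walls fit between them.


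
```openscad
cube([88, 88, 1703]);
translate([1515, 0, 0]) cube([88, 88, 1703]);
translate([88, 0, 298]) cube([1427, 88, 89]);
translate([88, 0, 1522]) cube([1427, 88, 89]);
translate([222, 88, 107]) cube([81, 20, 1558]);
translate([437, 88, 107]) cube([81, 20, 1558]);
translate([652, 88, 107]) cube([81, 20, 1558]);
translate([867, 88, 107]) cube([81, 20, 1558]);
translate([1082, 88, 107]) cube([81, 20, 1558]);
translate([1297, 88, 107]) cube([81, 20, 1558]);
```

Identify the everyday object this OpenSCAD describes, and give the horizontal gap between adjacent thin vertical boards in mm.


A fence section. The picket gap is 134 mm.

Two posts, two rails, 6 pickets — a fence section. Span 1427 mm holds 6 pickets of 81 mm with 7 equal gaps: ⌊(1427 − 6·81) / 7⌋ = 134 mm.


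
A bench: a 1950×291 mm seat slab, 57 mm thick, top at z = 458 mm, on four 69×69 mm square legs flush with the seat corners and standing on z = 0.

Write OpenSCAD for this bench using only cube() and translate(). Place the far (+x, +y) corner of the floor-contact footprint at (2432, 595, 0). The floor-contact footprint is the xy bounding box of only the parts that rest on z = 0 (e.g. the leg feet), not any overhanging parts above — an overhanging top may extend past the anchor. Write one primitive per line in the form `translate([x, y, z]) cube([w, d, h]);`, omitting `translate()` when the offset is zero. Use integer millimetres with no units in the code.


// leg_h = 458 − 57 = 401
translate([482, 304, 401]) cube([1950, 291, 57]);
translate([482, 304, 0]) cube([69, 69, 401]);
translate([482, 526, 0]) cube([69, 69, 401]);
translate([2363, 304, 0]) cube([69, 69, 401]);
translate([2363, 526, 0]) cube([69, 69, 401]);


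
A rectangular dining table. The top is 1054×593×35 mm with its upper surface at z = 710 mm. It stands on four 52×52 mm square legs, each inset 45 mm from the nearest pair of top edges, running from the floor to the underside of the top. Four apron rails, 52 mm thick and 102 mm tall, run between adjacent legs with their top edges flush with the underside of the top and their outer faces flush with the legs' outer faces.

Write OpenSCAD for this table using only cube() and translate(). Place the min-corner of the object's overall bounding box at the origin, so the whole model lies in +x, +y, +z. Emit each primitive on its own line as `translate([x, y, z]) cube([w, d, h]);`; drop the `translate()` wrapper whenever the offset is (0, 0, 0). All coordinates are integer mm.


// leg_h = 710 - 35 = 675
// apron z = 675 - 102 = 573
translate([0, 0, 675]) cube([1054, 593, 35]);
translate([45, 45, 0]) cube([52, 52, 675]);
translate([957, 45, 0]) cube([52, 52, 675]);
translate([45, 496, 0]) cube([52, 52, 675]);
translate([957, 496, 0]) cube([52, 52, 675]);
translate([97, 45, 573]) cube([860, 52, 102]);
translate([97, 496, 573]) cube([860, 52, 102]);
translate([45, 97, 573]) cube([52, 399, 102]);
translate([957, 97, 573]) cube([52, 399, 102]);


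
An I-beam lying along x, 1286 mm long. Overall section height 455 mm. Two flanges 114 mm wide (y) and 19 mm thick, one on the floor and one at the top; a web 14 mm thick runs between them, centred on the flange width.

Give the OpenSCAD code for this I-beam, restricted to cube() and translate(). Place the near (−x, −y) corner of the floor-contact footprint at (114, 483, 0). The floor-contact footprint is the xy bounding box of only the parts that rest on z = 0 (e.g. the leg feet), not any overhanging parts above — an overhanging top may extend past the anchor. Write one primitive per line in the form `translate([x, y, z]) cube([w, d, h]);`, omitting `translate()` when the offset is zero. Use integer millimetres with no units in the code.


translate([114, 483, 0]) cube([1286, 114, 19]);
translate([114, 533, 19]) cube([1286, 14, 417]);
translate([114, 483, 436]) cube([1286, 114, 19]);


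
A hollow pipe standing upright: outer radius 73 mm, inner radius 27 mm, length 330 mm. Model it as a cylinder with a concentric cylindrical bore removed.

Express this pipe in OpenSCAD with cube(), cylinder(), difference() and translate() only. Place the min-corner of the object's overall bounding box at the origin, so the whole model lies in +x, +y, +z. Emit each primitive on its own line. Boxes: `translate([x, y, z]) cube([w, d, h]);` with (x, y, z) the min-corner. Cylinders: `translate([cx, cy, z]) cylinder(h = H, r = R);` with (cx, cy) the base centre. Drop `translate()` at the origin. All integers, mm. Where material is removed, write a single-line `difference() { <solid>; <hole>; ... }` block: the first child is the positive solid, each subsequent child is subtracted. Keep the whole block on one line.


difference() { translate([73, 73, 0]) cylinder(h = 330, r = 73); translate([73, 73, 0]) cylinder(h = 330, r = 27); }


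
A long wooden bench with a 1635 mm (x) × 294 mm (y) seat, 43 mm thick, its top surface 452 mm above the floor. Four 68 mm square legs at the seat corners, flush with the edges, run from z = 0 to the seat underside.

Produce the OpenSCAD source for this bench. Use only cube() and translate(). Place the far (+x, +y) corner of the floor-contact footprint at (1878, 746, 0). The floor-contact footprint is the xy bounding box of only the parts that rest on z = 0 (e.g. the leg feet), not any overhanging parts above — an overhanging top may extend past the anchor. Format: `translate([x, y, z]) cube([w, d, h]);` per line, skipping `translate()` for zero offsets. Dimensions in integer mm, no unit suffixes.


translate([243, 452, 409]) cube([1635, 294, 43]);
translate([243, 452, 0]) cube([68, 68, 409]);
translate([243, 678, 0]) cube([68, 68, 409]);
translate([1810, 452, 0]) cube([68, 68, 409]);
translate([1810, 678, 0]) cube([68, 68, 409]);


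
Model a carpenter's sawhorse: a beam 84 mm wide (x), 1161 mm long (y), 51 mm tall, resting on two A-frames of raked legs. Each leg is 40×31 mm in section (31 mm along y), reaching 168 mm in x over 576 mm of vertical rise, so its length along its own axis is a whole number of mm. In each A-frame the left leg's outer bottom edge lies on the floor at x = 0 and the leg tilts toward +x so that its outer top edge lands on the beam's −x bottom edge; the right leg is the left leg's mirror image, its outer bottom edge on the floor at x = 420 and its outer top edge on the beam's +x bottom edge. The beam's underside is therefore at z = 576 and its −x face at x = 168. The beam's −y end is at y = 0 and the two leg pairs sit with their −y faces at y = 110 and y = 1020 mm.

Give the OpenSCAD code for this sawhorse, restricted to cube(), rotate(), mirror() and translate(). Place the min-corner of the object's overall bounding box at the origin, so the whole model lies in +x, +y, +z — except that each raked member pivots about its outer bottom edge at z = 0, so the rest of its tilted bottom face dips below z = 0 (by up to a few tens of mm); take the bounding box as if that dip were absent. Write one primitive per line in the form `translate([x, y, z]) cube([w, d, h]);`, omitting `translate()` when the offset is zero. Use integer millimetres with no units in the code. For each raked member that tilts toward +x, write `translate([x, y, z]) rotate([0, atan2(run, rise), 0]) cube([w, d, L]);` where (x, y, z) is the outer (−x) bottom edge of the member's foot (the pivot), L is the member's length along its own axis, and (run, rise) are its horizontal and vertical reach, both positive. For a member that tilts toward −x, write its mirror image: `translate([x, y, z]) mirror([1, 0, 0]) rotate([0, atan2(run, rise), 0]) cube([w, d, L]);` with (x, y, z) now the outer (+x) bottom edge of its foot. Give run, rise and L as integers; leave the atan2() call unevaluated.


translate([168, 0, 576]) cube([84, 1161, 51]);
translate([0, 110, 0]) rotate([0, atan2(168, 576), 0]) cube([40, 31, 600]);
translate([420, 110, 0]) mirror([1, 0, 0]) rotate([0, atan2(168, 576), 0]) cube([40, 31, 600]);
translate([0, 1020, 0]) rotate([0, atan2(168, 576), 0]) cube([40, 31, 600]);
translate([420, 1020, 0]) mirror([1, 0, 0]) rotate([0, atan2(168, 576), 0]) cube([40, 31, 600]);


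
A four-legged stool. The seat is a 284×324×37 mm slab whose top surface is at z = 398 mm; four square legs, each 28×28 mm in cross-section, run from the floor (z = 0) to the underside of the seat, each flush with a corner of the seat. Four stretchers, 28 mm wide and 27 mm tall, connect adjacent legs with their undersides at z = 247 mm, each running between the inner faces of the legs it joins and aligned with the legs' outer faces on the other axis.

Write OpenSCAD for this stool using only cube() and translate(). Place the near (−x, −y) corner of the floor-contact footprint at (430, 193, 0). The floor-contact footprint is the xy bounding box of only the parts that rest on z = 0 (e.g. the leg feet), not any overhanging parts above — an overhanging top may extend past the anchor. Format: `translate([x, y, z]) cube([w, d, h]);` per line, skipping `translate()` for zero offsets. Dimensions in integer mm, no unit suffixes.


// leg_h = 398 - 37 = 361
// stretcher span = 284 - 2*28 = 228
translate([430, 193, 361]) cube([284, 324, 37]);
translate([430, 193, 0]) cube([28, 28, 361]);
translate([686, 193, 0]) cube([28, 28, 361]);
translate([430, 489, 0]) cube([28, 28, 361]);
translate([686, 489, 0]) cube([28, 28, 361]);
translate([458, 193, 247]) cube([228, 28, 27]);
translate([458, 489, 247]) cube([228, 28, 27]);
translate([430, 221, 247]) cube([28, 268, 27]);
translate([686, 221, 247]) cube([28, 268, 27]);


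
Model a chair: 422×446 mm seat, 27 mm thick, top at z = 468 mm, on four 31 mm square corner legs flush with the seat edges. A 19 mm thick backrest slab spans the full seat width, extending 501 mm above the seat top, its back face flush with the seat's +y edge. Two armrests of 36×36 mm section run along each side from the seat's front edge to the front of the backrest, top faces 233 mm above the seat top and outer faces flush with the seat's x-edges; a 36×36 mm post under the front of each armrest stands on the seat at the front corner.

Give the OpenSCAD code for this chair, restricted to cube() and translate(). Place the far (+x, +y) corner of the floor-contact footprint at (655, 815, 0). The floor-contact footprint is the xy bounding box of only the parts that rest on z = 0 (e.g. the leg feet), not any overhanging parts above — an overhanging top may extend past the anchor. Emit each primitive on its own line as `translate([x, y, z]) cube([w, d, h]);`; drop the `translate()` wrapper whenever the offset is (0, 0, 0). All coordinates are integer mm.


// leg_h = 468 - 27 = 441
// arm post h = 233 - 36 = 197
translate([233, 369, 441]) cube([422, 446, 27]);
translate([233, 369, 0]) cube([31, 31, 441]);
translate([624, 369, 0]) cube([31, 31, 441]);
translate([233, 784, 0]) cube([31, 31, 441]);
translate([624, 784, 0]) cube([31, 31, 441]);
translate([233, 796, 468]) cube([422, 19, 501]);
translate([233, 369, 665]) cube([36, 427, 36]);
translate([619, 369, 665]) cube([36, 427, 36]);
translate([233, 369, 468]) cube([36, 36, 197]);
translate([619, 369, 468]) cube([36, 36, 197]);


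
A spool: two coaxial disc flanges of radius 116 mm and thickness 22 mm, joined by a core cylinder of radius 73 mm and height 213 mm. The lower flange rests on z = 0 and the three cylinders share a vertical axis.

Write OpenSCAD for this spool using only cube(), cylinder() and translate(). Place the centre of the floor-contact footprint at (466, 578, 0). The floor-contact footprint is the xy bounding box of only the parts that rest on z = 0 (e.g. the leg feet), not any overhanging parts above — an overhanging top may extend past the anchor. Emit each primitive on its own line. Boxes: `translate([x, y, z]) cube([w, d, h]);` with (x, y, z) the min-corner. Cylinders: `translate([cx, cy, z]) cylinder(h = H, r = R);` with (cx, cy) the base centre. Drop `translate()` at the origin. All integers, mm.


translate([466, 578, 0]) cylinder(h = 22, r = 116);
translate([466, 578, 22]) cylinder(h = 213, r = 73);
translate([466, 578, 235]) cylinder(h = 22, r = 116);


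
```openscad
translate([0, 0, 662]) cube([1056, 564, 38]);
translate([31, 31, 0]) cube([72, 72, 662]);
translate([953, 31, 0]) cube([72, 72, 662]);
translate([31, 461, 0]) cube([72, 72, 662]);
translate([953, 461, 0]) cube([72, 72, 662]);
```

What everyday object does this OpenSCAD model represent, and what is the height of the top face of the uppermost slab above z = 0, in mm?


A table. The table height is 700 mm.

A 1056×564×38 slab sits at z = 662 on four 72 mm square posts — a table. The top surface is at 662 + 38 = 700 mm.


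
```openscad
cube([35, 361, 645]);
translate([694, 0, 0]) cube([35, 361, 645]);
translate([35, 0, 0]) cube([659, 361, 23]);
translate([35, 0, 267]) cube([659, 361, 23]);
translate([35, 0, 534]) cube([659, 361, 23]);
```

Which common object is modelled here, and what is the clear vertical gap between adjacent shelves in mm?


A bookshelf. The clear shelf gap is 244 mm.

Two tall side panels with 3 horizontal boards between them — a bookshelf. The first two shelf undersides are at z = 0 and z = 267; with shelf thickness 23, the clear gap is 267 − 0 − 23 = 244 mm.


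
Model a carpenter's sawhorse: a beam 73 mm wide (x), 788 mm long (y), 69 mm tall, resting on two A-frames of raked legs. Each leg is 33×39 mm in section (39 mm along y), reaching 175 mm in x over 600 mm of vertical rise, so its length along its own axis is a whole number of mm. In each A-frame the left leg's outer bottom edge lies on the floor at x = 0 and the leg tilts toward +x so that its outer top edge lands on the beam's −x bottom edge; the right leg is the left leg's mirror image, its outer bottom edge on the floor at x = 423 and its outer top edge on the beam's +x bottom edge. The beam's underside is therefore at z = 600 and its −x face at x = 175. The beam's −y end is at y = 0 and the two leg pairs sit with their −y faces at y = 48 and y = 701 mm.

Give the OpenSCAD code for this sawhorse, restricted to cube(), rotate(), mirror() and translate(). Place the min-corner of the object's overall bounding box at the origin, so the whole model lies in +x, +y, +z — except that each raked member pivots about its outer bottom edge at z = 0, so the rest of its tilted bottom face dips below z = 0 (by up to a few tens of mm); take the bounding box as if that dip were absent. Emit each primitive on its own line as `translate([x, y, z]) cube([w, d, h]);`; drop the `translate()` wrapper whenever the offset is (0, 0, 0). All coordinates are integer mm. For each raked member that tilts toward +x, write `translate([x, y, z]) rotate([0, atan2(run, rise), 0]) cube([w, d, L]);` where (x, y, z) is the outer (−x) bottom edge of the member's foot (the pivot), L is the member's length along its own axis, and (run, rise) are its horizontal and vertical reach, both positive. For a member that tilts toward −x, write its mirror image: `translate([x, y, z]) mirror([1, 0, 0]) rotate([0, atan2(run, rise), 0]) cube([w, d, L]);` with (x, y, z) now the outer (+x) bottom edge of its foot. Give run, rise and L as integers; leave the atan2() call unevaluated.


translate([175, 0, 600]) cube([73, 788, 69]);
translate([0, 48, 0]) rotate([0, atan2(175, 600), 0]) cube([33, 39, 625]);
translate([423, 48, 0]) mirror([1, 0, 0]) rotate([0, atan2(175, 600), 0]) cube([33, 39, 625]);
translate([0, 701, 0]) rotate([0, atan2(175, 600), 0]) cube([33, 39, 625]);
translate([423, 701, 0]) mirror([1, 0, 0]) rotate([0, atan2(175, 600), 0]) cube([33, 39, 625]);


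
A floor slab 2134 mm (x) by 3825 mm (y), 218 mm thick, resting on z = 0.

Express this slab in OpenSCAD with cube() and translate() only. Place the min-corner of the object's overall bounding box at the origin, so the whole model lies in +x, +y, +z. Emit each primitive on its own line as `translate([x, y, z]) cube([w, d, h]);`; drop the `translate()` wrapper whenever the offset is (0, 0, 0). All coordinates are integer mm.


cube([2134, 3825, 218]);


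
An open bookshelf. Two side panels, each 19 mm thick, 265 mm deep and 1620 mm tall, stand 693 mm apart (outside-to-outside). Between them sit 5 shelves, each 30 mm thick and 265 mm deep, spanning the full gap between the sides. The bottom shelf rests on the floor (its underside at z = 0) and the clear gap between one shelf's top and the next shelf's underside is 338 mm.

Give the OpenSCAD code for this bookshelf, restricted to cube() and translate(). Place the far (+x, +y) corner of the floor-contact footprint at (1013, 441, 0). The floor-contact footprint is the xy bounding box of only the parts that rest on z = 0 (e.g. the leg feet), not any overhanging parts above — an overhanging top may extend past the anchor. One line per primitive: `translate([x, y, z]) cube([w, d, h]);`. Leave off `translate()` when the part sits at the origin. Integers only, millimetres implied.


translate([320, 176, 0]) cube([19, 265, 1620]);
translate([994, 176, 0]) cube([19, 265, 1620]);
translate([339, 176, 0]) cube([655, 265, 30]);
translate([339, 176, 368]) cube([655, 265, 30]);
translate([339, 176, 736]) cube([655, 265, 30]);
translate([339, 176, 1104]) cube([655, 265, 30]);
translate([339, 176, 1472]) cube([655, 265, 30]);


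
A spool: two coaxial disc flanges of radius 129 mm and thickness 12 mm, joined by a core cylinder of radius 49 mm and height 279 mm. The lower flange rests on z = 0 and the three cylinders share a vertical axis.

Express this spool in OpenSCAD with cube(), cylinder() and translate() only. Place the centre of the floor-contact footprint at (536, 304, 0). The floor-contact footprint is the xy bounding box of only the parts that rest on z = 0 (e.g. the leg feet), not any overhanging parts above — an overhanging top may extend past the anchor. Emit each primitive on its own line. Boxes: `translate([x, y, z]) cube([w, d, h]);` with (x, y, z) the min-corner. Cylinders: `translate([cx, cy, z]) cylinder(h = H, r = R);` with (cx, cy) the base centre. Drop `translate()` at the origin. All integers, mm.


translate([536, 304, 0]) cylinder(h = 12, r = 129);
translate([536, 304, 12]) cylinder(h = 279, r = 49);
translate([536, 304, 291]) cylinder(h = 12, r = 129);


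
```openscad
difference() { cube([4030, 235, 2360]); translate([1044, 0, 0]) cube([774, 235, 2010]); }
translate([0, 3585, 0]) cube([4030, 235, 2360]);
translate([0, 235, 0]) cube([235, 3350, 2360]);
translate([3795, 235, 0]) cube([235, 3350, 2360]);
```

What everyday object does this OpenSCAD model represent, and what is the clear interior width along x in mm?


A single room. The interior width is 3560 mm.

Four walls enclosing a rectangle with a door in the front wall — a room. Outside width 4030 minus two 235 mm walls gives 3560 mm.


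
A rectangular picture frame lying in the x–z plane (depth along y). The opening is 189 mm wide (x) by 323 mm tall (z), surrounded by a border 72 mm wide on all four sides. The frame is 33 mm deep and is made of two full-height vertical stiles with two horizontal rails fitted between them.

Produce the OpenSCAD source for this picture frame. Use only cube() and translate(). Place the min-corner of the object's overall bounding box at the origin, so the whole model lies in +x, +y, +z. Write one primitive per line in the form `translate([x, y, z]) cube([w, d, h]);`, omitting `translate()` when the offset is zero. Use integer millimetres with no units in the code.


cube([72, 33, 467]);
translate([261, 0, 0]) cube([72, 33, 467]);
translate([72, 0, 0]) cube([189, 33, 72]);
translate([72, 0, 395]) cube([189, 33, 72]);


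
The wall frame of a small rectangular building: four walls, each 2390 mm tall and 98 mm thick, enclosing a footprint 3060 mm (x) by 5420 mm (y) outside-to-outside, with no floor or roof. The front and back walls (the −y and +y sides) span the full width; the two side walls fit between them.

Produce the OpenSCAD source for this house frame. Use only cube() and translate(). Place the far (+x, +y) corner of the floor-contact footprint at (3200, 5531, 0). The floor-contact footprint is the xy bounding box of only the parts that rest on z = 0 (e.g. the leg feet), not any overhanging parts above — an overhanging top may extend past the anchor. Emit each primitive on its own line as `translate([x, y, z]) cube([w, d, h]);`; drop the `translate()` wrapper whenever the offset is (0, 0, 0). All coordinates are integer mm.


translate([140, 111, 0]) cube([3060, 98, 2390]);
translate([140, 5433, 0]) cube([3060, 98, 2390]);
translate([140, 209, 0]) cube([98, 5224, 2390]);
translate([3102, 209, 0]) cube([98, 5224, 2390]);


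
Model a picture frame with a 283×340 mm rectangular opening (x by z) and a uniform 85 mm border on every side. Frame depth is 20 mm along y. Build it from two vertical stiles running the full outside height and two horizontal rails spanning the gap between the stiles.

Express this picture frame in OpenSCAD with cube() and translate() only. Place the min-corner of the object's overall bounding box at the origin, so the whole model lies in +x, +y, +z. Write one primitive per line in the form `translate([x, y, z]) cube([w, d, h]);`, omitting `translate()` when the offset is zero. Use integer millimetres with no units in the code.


cube([85, 20, 510]);
translate([368, 0, 0]) cube([85, 20, 510]);
translate([85, 0, 0]) cube([283, 20, 85]);
translate([85, 0, 425]) cube([283, 20, 85]);


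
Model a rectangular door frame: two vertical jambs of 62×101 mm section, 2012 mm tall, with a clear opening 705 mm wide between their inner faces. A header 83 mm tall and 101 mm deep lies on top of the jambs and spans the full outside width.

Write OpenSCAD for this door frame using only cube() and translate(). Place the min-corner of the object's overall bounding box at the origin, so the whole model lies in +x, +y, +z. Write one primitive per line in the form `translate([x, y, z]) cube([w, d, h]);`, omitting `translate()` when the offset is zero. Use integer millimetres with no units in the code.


cube([62, 101, 2012]);
translate([767, 0, 0]) cube([62, 101, 2012]);
translate([0, 0, 2012]) cube([829, 101, 83]);


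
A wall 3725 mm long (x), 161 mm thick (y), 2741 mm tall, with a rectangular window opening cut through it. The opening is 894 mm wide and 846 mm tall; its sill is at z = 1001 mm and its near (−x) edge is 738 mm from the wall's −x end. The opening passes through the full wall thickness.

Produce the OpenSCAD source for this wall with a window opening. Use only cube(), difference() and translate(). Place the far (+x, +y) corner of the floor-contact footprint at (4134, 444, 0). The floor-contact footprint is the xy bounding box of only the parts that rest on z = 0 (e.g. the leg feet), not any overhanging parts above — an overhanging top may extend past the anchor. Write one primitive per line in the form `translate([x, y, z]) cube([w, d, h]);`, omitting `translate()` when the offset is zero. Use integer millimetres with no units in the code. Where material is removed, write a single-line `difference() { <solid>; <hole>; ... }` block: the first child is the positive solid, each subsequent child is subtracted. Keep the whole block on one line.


difference() { translate([409, 283, 0]) cube([3725, 161, 2741]); translate([1147, 283, 1001]) cube([894, 161, 846]); }


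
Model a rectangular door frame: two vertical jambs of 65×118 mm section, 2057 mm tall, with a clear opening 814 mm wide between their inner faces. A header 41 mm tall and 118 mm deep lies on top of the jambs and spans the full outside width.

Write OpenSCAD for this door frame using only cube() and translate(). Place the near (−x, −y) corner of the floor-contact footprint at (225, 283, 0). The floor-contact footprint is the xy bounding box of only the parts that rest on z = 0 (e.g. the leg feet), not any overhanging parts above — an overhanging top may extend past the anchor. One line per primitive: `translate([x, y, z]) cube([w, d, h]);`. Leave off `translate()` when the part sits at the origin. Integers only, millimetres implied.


translate([225, 283, 0]) cube([65, 118, 2057]);
translate([1104, 283, 0]) cube([65, 118, 2057]);
translate([225, 283, 2057]) cube([944, 118, 41]);


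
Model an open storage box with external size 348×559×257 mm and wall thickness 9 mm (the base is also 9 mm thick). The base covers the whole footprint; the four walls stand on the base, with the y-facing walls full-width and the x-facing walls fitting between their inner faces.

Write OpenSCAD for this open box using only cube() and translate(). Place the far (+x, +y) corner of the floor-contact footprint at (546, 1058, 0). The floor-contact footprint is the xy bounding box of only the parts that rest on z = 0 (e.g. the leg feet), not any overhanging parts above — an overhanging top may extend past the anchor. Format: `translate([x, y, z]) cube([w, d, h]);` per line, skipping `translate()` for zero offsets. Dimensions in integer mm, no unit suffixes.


translate([198, 499, 0]) cube([348, 559, 9]);
translate([198, 499, 9]) cube([348, 9, 248]);
translate([198, 1049, 9]) cube([348, 9, 248]);
translate([198, 508, 9]) cube([9, 541, 248]);
translate([537, 508, 9]) cube([9, 541, 248]);


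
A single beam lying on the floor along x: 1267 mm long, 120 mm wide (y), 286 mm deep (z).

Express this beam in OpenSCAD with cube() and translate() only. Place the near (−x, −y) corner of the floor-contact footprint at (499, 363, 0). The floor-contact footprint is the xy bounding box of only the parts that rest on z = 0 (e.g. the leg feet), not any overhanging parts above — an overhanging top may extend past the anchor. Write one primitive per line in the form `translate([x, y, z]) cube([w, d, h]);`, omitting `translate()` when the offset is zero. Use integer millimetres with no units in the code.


translate([499, 363, 0]) cube([1267, 120, 286]);


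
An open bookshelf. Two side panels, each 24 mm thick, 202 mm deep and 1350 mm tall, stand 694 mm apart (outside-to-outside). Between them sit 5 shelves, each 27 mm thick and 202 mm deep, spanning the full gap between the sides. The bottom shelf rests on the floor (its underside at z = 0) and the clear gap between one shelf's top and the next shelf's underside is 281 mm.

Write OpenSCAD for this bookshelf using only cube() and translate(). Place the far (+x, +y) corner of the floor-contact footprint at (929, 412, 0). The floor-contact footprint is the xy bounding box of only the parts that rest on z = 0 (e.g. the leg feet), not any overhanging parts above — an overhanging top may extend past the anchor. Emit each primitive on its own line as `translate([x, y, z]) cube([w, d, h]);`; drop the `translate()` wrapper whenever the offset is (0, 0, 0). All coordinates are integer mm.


translate([235, 210, 0]) cube([24, 202, 1350]);
translate([905, 210, 0]) cube([24, 202, 1350]);
translate([259, 210, 0]) cube([646, 202, 27]);
translate([259, 210, 308]) cube([646, 202, 27]);
translate([259, 210, 616]) cube([646, 202, 27]);
translate([259, 210, 924]) cube([646, 202, 27]);
translate([259, 210, 1232]) cube([646, 202, 27]);
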